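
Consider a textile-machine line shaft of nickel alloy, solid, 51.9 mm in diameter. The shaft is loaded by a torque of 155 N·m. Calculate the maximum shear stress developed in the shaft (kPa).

5650 kPa

J = πd⁴/32 = π(0.0519)⁴/32 = 7.123×10^-7 m⁴.
τ_max = T·r/J = 155.0 × 0.0260 / 7.123×10^-7 = 5.647×10^6 Pa.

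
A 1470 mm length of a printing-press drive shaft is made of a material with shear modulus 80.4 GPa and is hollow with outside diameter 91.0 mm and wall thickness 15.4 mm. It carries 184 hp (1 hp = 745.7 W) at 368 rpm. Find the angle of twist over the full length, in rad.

0.0120 rad

ω = 2π·368/60 = 38.54 rad/s, so T = P/ω = 184×745.7 / 38.54 = 3560 N·m.
J = π(d_o⁴ − d_i⁴)/32 = π(0.0910⁴ − 0.0602⁴)/32 = 5.443×10^-6 m⁴.
θ = T·L/(G·J) = 3560 × 1.47 / (80.4×10⁹ × 5.443×10^-6) = 0.01196 rad.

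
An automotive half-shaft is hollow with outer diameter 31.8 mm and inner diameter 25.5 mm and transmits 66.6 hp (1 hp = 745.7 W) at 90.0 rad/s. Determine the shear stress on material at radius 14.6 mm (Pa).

ω = 90.0 rad/s, so T = P/ω = 66.6×745.7 / 90.00 = 551.8 N·m.
J = π(d_o⁴ − d_i⁴)/32 = π(0.0318⁴ − 0.0255⁴)/32 = 5.888×10^-8 m⁴.
Shear stress varies linearly with radius: τ = T·r/J = 551.8 × 0.0146 / 5.888×10^-8 = 1.368×10^8 Pa.

1.37e8 Pa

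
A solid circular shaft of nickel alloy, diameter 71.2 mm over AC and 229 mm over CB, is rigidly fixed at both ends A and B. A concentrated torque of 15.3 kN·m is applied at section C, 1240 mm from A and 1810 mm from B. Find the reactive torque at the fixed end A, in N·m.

Compatibility: T_A·a/J_AC = T_B·b/J_CB with T_A + T_B = T₀.
J_AC = 2.52×10^-6 m⁴, J_CB = 2.70×10^-4 m⁴, so T_A = T₀·(J_AC/a)/((J_AC/a)+(J_CB/b)) = 205.9 N·m, T_B = 15090 N·m.

206 N·m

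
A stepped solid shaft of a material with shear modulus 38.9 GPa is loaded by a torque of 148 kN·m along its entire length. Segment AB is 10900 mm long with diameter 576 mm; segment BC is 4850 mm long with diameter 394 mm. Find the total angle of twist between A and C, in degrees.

0.667°

J_AB = π(0.576)⁴/32 = 0.0108 m⁴; J_BC = π(0.394)⁴/32 = 2.37×10^-3 m⁴.
θ = (T/G)·Σ L_i/J_i = (148000/38.9×10⁹)·(10.9/0.0108 + 4.85/2.37×10^-3) = 0.01164 rad.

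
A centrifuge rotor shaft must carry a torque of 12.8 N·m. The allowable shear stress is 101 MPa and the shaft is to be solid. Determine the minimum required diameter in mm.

For a solid shaft τ_max = 16T/(πd³), so d = (16T/(π τ_allow))^(1/3) = (16·12.80/(π·1.01×10^8))^(1/3) = 0.008642 m.

8.64 mm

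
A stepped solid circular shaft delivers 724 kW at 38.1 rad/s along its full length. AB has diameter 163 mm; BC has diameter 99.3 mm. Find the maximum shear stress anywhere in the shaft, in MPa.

98.8 MPa

ω = 38.1 rad/s, so T = P/ω = 724×10³ / 38.10 = 19000 N·m.
Under the same torque, τ_max = 16T/(πd³) is largest where d is smallest — segment BC (d = 99.3 mm).
τ_max = 16·19000/(π·(0.0993)³) = 9.884×10^7 Pa.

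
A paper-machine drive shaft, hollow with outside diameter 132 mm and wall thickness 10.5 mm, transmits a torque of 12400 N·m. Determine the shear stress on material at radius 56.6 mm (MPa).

47.1 MPa

J = π(d_o⁴ − d_i⁴)/32 = π(0.132⁴ − 0.111⁴)/32 = 1.490×10^-5 m⁴.
Shear stress varies linearly with radius: τ = T·r/J = 12400 × 0.0566 / 1.490×10^-5 = 4.710×10^7 Pa.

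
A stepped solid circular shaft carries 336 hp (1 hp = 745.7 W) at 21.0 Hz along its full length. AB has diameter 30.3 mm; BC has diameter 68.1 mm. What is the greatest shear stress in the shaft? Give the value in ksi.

ω = 2π·21.0 = 131.9 rad/s, so T = P/ω = 336×745.7 / 131.9 = 1899 N·m.
Under the same torque, τ_max = 16T/(πd³) is largest where d is smallest — segment AB (d = 30.3 mm).
τ_max = 16·1899/(π·(0.0303)³) = 3.477×10^8 Pa.

50.4 ksi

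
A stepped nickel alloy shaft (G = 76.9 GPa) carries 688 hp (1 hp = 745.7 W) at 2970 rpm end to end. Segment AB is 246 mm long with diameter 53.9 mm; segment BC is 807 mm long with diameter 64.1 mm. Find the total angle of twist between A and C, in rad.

ω = 2π·2970/60 = 311.0 rad/s, so T = P/ω = 688×745.7 / 311.0 = 1650 N·m.
J_AB = π(0.0539)⁴/32 = 8.29×10^-7 m⁴; J_BC = π(0.0641)⁴/32 = 1.66×10^-6 m⁴.
θ = (T/G)·Σ L_i/J_i = (1650/76.9×10⁹)·(0.246/8.29×10^-7 + 0.807/1.66×10^-6) = 0.01681 rad.

0.0168 rad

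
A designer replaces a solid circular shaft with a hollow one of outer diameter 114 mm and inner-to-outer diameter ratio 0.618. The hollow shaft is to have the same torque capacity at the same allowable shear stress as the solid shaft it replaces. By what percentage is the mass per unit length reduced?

31.3 %

Equal τ_max and T ⇒ the solid shaft needs d_s³ = d_o³(1−k⁴), so d_s = 114·(1−0.618⁴)^(1/3) = 108.2 mm.
Area ratio A_h/A_s = d_o²(1−k²)/d_s² = (1−k²)/(1−k⁴)^(2/3) = 0.6866.
Mass saving = 1 − 0.6866 = 31.3 %.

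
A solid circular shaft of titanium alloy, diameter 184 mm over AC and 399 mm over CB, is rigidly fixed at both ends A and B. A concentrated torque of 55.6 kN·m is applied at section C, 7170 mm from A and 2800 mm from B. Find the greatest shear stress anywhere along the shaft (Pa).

Compatibility: T_A·a/J_AC = T_B·b/J_CB with T_A + T_B = T₀.
J_AC = 1.13×10^-4 m⁴, J_CB = 2.49×10^-3 m⁴, so T_A = T₀·(J_AC/a)/((J_AC/a)+(J_CB/b)) = 964.9 N·m, T_B = 54640 N·m.
τ in each portion: τ_AC = 7.89×10^5 Pa, τ_CB = 4.38×10^6 Pa; maximum is in CB.
τ_max = T_CB·r/J = 54640·0.200/2.49×10^-3 = 4.380×10^6 Pa.

4.38e6 Pa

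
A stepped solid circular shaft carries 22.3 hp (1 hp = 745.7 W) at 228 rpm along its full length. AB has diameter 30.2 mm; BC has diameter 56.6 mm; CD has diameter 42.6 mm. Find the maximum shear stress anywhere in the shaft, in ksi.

ω = 2π·228/60 = 23.88 rad/s, so T = P/ω = 22.3×745.7 / 23.88 = 696.5 N·m.
Under the same torque, τ_max = 16T/(πd³) is largest where d is smallest — segment AB (d = 30.2 mm).
τ_max = 16·696.5/(π·(0.0302)³) = 1.288×10^8 Pa.

18.7 ksi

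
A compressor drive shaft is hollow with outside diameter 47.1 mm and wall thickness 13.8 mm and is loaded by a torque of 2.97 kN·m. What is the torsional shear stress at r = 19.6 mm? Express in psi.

J = π(d_o⁴ − d_i⁴)/32 = π(0.0471⁴ − 0.0195⁴)/32 = 4.690×10^-7 m⁴.
Shear stress varies linearly with radius: τ = T·r/J = 2970 × 0.0196 / 4.690×10^-7 = 1.241×10^8 Pa.

18000 psi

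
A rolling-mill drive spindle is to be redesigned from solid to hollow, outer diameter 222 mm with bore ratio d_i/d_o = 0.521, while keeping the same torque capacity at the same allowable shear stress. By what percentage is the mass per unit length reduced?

Equal τ_max and T ⇒ the solid shaft needs d_s³ = d_o³(1−k⁴), so d_s = 222·(1−0.521⁴)^(1/3) = 216.4 mm.
Area ratio A_h/A_s = d_o²(1−k²)/d_s² = (1−k²)/(1−k⁴)^(2/3) = 0.7667.
Mass saving = 1 − 0.7667 = 23.3 %.

23.3 %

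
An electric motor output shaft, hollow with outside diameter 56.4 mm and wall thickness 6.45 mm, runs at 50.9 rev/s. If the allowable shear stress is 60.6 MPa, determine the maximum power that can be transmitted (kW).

441 kW

J = π(d_o⁴ − d_i⁴)/32 = π(0.0564⁴ − 0.0435⁴)/32 = 6.419×10^-7 m⁴.
T_max = τ_allow·J/r = 6.06×10^7 × 6.419×10^-7 / 0.0282 = 1379 N·m.
ω = 2π·50.9 = 319.8 rad/s, so P_max = T_max·ω = 4.411×10^5 W.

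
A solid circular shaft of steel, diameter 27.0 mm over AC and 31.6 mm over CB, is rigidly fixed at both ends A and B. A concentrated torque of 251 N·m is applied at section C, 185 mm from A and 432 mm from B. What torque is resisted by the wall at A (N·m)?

139 N·m

Compatibility: T_A·a/J_AC = T_B·b/J_CB with T_A + T_B = T₀.
J_AC = 5.22×10^-8 m⁴, J_CB = 9.79×10^-8 m⁴, so T_A = T₀·(J_AC/a)/((J_AC/a)+(J_CB/b)) = 139.2 N·m, T_B = 111.8 N·m.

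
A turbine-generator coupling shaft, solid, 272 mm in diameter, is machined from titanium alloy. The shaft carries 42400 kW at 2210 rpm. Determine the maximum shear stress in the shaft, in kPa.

46400 kPa

ω = 2π·2210/60 = 231.4 rad/s, so T = P/ω = 42400×10³ / 231.4 = 183200 N·m.
J = πd⁴/32 = π(0.272)⁴/32 = 5.374×10^-4 m⁴.
τ_max = T·r/J = 183200 × 0.136 / 5.374×10^-4 = 4.637×10^7 Pa.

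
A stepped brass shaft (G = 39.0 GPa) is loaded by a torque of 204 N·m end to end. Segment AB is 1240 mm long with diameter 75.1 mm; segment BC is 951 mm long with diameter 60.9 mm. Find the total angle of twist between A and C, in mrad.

5.76 mrad

J_AB = π(0.0751)⁴/32 = 3.12×10^-6 m⁴; J_BC = π(0.0609)⁴/32 = 1.35×10^-6 m⁴.
θ = (T/G)·Σ L_i/J_i = (204.0/39.0×10⁹)·(1.24/3.12×10^-6 + 0.951/1.35×10^-6) = 5.761×10^-3 rad.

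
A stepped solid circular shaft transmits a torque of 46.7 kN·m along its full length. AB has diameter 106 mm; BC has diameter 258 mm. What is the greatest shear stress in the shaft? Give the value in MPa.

Under the same torque, τ_max = 16T/(πd³) is largest where d is smallest — segment AB (d = 106 mm).
τ_max = 16·46700/(π·(0.106)³) = 1.997×10^8 Pa.

200 MPa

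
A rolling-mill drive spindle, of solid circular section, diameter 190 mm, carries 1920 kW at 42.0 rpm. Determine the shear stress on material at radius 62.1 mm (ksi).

30.7 ksi

ω = 2π·42.0/60 = 4.398 rad/s, so T = P/ω = 1920×10³ / 4.398 = 436500 N·m.
J = πd⁴/32 = π(0.190)⁴/32 = 1.279×10^-4 m⁴.
Shear stress varies linearly with radius: τ = T·r/J = 436500 × 0.0621 / 1.279×10^-4 = 2.119×10^8 Pa.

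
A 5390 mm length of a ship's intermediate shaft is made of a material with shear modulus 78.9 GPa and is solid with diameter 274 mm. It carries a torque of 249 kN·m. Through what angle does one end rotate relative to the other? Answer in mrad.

J = πd⁴/32 = π(0.274)⁴/32 = 5.534×10^-4 m⁴.
θ = T·L/(G·J) = 249000 × 5.39 / (78.9×10⁹ × 5.534×10^-4) = 0.03074 rad.

30.7 mrad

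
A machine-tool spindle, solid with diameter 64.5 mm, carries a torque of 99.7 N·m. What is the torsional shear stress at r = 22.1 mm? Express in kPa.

J = πd⁴/32 = π(0.0645)⁴/32 = 1.699×10^-6 m⁴.
Shear stress varies linearly with radius: τ = T·r/J = 99.70 × 0.0221 / 1.699×10^-6 = 1.297×10^6 Pa.

1300 kPa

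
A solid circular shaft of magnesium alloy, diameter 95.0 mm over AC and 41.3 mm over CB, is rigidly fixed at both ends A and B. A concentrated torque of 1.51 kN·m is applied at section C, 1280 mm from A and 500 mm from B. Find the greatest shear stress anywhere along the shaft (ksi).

Compatibility: T_A·a/J_AC = T_B·b/J_CB with T_A + T_B = T₀.
J_AC = 8.00×10^-6 m⁴, J_CB = 2.86×10^-7 m⁴, so T_A = T₀·(J_AC/a)/((J_AC/a)+(J_CB/b)) = 1383 N·m, T_B = 126.5 N·m.
τ in each portion: τ_AC = 8.22×10^6 Pa, τ_CB = 9.15×10^6 Pa; maximum is in CB.
τ_max = T_CB·r/J = 126.5·0.0206/2.86×10^-7 = 9.146×10^6 Pa.

1.33 ksi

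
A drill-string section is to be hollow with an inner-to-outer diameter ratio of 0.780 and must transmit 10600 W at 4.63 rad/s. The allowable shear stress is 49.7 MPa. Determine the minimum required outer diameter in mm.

ω = 4.63 rad/s, so T = P/ω = 10600 / 4.630 = 2289 N·m.
For a hollow shaft with d_i/d_o = 0.780: τ_max = 16T/(π d_o³ (1−k⁴)), so d_o = [16T/(π τ_allow (1−k⁴))]^(1/3) = [16·2289/(π·4.97×10^7·0.6298)]^(1/3) = 0.07195 m.

72.0 mm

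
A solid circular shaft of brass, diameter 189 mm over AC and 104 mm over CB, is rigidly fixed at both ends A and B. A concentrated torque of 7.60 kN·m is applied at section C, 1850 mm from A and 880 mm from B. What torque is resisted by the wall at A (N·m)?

Compatibility: T_A·a/J_AC = T_B·b/J_CB with T_A + T_B = T₀.
J_AC = 1.25×10^-4 m⁴, J_CB = 1.15×10^-5 m⁴, so T_A = T₀·(J_AC/a)/((J_AC/a)+(J_CB/b)) = 6372 N·m, T_B = 1228 N·m.

6370 N·m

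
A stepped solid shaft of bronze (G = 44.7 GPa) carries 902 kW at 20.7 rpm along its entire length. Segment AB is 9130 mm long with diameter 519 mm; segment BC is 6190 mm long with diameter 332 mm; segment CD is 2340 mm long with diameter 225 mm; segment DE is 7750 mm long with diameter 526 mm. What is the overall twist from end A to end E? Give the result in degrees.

8.96°

ω = 2π·20.7/60 = 2.168 rad/s, so T = P/ω = 902×10³ / 2.168 = 416100 N·m.
J_AB = π(0.519)⁴/32 = 7.12×10^-3 m⁴; J_BC = π(0.332)⁴/32 = 1.19×10^-3 m⁴; J_CD = π(0.225)⁴/32 = 2.52×10^-4 m⁴; J_DE = π(0.526)⁴/32 = 7.52×10^-3 m⁴.
θ = (T/G)·Σ L_i/J_i = (416100/44.7×10⁹)·(9.13/7.12×10^-3 + 6.19/1.19×10^-3 + 2.34/2.52×10^-4 + 7.75/7.52×10^-3) = 0.1564 rad.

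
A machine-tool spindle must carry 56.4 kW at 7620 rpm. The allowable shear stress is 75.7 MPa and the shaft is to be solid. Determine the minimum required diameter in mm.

16.8 mm

ω = 2π·7620/60 = 798.0 rad/s, so T = P/ω = 56.4×10³ / 798.0 = 70.68 N·m.
For a solid shaft τ_max = 16T/(πd³), so d = (16T/(π τ_allow))^(1/3) = (16·70.68/(π·7.57×10^7))^(1/3) = 0.01682 m.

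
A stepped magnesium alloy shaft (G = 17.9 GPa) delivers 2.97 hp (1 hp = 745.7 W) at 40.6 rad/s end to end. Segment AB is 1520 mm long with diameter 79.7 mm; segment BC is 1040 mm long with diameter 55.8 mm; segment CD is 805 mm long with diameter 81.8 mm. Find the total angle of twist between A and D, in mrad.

5.06 mrad

ω = 40.6 rad/s, so T = P/ω = 2.97×745.7 / 40.60 = 54.55 N·m.
J_AB = π(0.0797)⁴/32 = 3.96×10^-6 m⁴; J_BC = π(0.0558)⁴/32 = 9.52×10^-7 m⁴; J_CD = π(0.0818)⁴/32 = 4.40×10^-6 m⁴.
θ = (T/G)·Σ L_i/J_i = (54.55/17.9×10⁹)·(1.52/3.96×10^-6 + 1.04/9.52×10^-7 + 0.805/4.40×10^-6) = 5.057×10^-3 rad.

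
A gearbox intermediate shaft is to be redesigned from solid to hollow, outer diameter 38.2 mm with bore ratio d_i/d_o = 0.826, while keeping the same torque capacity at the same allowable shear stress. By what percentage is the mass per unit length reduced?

Equal τ_max and T ⇒ the solid shaft needs d_s³ = d_o³(1−k⁴), so d_s = 38.2·(1−0.826⁴)^(1/3) = 31.00 mm.
Area ratio A_h/A_s = d_o²(1−k²)/d_s² = (1−k²)/(1−k⁴)^(2/3) = 0.4824.
Mass saving = 1 − 0.4824 = 51.8 %.

51.8 %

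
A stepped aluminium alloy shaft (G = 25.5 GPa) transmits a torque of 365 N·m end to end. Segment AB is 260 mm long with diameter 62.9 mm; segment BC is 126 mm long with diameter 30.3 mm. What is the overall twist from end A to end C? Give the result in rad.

J_AB = π(0.0629)⁴/32 = 1.54×10^-6 m⁴; J_BC = π(0.0303)⁴/32 = 8.28×10^-8 m⁴.
θ = (T/G)·Σ L_i/J_i = (365.0/25.5×10⁹)·(0.260/1.54×10^-6 + 0.126/8.28×10^-8) = 0.02422 rad.

0.0242 rad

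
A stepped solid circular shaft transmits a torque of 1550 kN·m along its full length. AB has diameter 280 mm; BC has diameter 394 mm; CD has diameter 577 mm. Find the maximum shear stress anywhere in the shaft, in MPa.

360 MPa

Under the same torque, τ_max = 16T/(πd³) is largest where d is smallest — segment AB (d = 280 mm).
τ_max = 16·1.550e6/(π·(0.280)³) = 3.596×10^8 Pa.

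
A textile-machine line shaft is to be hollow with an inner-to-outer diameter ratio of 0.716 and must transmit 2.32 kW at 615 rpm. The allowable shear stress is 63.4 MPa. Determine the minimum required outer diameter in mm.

15.8 mm

ω = 2π·615/60 = 64.40 rad/s, so T = P/ω = 2.32×10³ / 64.40 = 36.02 N·m.
For a hollow shaft with d_i/d_o = 0.716: τ_max = 16T/(π d_o³ (1−k⁴)), so d_o = [16T/(π τ_allow (1−k⁴))]^(1/3) = [16·36.02/(π·6.34×10^7·0.7372)]^(1/3) = 0.01577 m.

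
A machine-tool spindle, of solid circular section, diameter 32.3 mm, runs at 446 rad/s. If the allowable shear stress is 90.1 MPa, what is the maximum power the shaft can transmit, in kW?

266 kW

J = πd⁴/32 = π(0.0323)⁴/32 = 1.069×10^-7 m⁴.
T_max = τ_allow·J/r = 9.01×10^7 × 1.069×10^-7 / 0.0161 = 596.2 N·m.
ω = 446 rad/s, so P_max = T_max·ω = 2.659×10^5 W.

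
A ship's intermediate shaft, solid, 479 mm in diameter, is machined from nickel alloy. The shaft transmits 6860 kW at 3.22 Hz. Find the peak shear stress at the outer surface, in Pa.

1.57e7 Pa

ω = 2π·3.22 = 20.23 rad/s, so T = P/ω = 6860×10³ / 20.23 = 339100 N·m.
J = πd⁴/32 = π(0.479)⁴/32 = 5.168×10^-3 m⁴.
τ_max = T·r/J = 339100 × 0.239 / 5.168×10^-3 = 1.571×10^7 Pa.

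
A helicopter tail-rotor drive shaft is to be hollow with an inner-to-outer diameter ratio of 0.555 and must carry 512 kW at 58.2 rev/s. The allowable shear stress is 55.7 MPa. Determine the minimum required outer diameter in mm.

ω = 2π·58.2 = 365.7 rad/s, so T = P/ω = 512×10³ / 365.7 = 1400 N·m.
For a hollow shaft with d_i/d_o = 0.555: τ_max = 16T/(π d_o³ (1−k⁴)), so d_o = [16T/(π τ_allow (1−k⁴))]^(1/3) = [16·1400/(π·5.57×10^7·0.9051)]^(1/3) = 0.05210 m.

52.1 mm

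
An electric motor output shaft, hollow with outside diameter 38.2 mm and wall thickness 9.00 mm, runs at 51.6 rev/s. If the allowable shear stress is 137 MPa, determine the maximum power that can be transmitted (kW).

448 kW

J = π(d_o⁴ − d_i⁴)/32 = π(0.0382⁴ − 0.0202⁴)/32 = 1.927×10^-7 m⁴.
T_max = τ_allow·J/r = 1.37×10^8 × 1.927×10^-7 / 0.0191 = 1382 N·m.
ω = 2π·51.6 = 324.2 rad/s, so P_max = T_max·ω = 4.481×10^5 W.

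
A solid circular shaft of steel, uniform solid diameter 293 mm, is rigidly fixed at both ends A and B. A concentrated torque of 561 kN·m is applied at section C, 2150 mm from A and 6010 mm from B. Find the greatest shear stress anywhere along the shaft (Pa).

8.37e7 Pa

With uniform GJ and both ends fixed, compatibility θ_AC = θ_CB gives T_A·a = T_B·b, together with T_A + T_B = T₀.
T_A = T₀·b/(a+b) = 561000·6010/8160 = 413200 N·m; T_B = 147800 N·m.
τ in each portion: τ_AC = 8.37×10^7 Pa, τ_CB = 2.99×10^7 Pa; maximum is in AC.
τ_max = T_AC·r/J = 413200·0.146/7.24×10^-4 = 8.366×10^7 Pa.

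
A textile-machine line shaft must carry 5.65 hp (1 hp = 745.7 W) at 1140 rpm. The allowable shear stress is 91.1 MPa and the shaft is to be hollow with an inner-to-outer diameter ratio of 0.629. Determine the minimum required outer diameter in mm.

13.3 mm

ω = 2π·1140/60 = 119.4 rad/s, so T = P/ω = 5.65×745.7 / 119.4 = 35.29 N·m.
For a hollow shaft with d_i/d_o = 0.629: τ_max = 16T/(π d_o³ (1−k⁴)), so d_o = [16T/(π τ_allow (1−k⁴))]^(1/3) = [16·35.29/(π·9.11×10^7·0.8435)]^(1/3) = 0.01327 m.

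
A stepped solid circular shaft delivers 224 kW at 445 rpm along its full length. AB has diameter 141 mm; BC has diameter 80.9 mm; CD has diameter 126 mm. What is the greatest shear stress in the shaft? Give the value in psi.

6710 psi

ω = 2π·445/60 = 46.60 rad/s, so T = P/ω = 224×10³ / 46.60 = 4807 N·m.
Under the same torque, τ_max = 16T/(πd³) is largest where d is smallest — segment BC (d = 80.9 mm).
τ_max = 16·4807/(π·(0.0809)³) = 4.624×10^7 Pa.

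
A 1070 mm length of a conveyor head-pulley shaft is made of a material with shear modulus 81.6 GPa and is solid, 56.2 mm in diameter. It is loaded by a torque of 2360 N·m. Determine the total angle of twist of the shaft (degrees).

J = πd⁴/32 = π(0.0562)⁴/32 = 9.794×10^-7 m⁴.
θ = T·L/(G·J) = 2360 × 1.07 / (81.6×10⁹ × 9.794×10^-7) = 0.03160 rad.

1.81°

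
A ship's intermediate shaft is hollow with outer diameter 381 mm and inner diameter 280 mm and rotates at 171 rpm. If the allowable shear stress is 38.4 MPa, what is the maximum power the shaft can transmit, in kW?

J = π(d_o⁴ − d_i⁴)/32 = π(0.381⁴ − 0.280⁴)/32 = 1.465×10^-3 m⁴.
T_max = τ_allow·J/r = 3.84×10^7 × 1.465×10^-3 / 0.191 = 295400 N·m.
ω = 2π·171/60 = 17.91 rad/s, so P_max = T_max·ω = 5.289×10^6 W.

5290 kW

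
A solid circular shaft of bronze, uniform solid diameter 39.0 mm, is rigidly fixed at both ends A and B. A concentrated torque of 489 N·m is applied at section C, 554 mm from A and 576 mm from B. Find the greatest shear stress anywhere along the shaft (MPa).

21.4 MPa

With uniform GJ and both ends fixed, compatibility θ_AC = θ_CB gives T_A·a = T_B·b, together with T_A + T_B = T₀.
T_A = T₀·b/(a+b) = 489.0·576/1130 = 249.3 N·m; T_B = 239.7 N·m.
τ in each portion: τ_AC = 2.14×10^7 Pa, τ_CB = 2.06×10^7 Pa; maximum is in AC.
τ_max = T_AC·r/J = 249.3·0.0195/2.27×10^-7 = 2.140×10^7 Pa.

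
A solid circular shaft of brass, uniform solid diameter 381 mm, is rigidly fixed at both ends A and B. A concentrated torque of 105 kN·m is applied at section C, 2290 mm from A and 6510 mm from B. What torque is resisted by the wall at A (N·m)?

77700 N·m

With uniform GJ and both ends fixed, compatibility θ_AC = θ_CB gives T_A·a = T_B·b, together with T_A + T_B = T₀.
T_A = T₀·b/(a+b) = 105000·6510/8800 = 77680 N·m; T_B = 27320 N·m.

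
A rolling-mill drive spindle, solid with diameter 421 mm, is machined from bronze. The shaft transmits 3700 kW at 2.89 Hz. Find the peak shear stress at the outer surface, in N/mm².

13.9 N/mm²

ω = 2π·2.89 = 18.16 rad/s, so T = P/ω = 3700×10³ / 18.16 = 203800 N·m.
J = πd⁴/32 = π(0.421)⁴/32 = 3.084×10^-3 m⁴.
τ_max = T·r/J = 203800 × 0.210 / 3.084×10^-3 = 1.391×10^7 Pa.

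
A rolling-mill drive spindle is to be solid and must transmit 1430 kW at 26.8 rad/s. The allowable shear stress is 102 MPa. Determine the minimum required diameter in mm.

139 mm

ω = 26.8 rad/s, so T = P/ω = 1430×10³ / 26.80 = 53360 N·m.
For a solid shaft τ_max = 16T/(πd³), so d = (16T/(π τ_allow))^(1/3) = (16·53360/(π·1.02×10^8))^(1/3) = 0.1386 m.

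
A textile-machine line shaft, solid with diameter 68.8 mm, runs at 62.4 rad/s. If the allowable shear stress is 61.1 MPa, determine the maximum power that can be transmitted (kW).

244 kW

J = πd⁴/32 = π(0.0688)⁴/32 = 2.200×10^-6 m⁴.
T_max = τ_allow·J/r = 6.11×10^7 × 2.200×10^-6 / 0.0344 = 3907 N·m.
ω = 62.4 rad/s, so P_max = T_max·ω = 2.438×10^5 W.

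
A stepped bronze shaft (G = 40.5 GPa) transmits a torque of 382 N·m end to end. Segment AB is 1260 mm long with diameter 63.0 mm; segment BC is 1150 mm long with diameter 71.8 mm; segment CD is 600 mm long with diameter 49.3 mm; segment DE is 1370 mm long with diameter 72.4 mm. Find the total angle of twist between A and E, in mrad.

26.4 mrad

J_AB = π(0.0630)⁴/32 = 1.55×10^-6 m⁴; J_BC = π(0.0718)⁴/32 = 2.61×10^-6 m⁴; J_CD = π(0.0493)⁴/32 = 5.80×10^-7 m⁴; J_DE = π(0.0724)⁴/32 = 2.70×10^-6 m⁴.
θ = (T/G)·Σ L_i/J_i = (382.0/40.5×10⁹)·(1.26/1.55×10^-6 + 1.15/2.61×10^-6 + 0.600/5.80×10^-7 + 1.37/2.70×10^-6) = 0.02639 rad.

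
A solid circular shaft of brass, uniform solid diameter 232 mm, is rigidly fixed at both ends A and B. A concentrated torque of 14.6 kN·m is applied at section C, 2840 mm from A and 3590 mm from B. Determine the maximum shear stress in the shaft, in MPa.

With uniform GJ and both ends fixed, compatibility θ_AC = θ_CB gives T_A·a = T_B·b, together with T_A + T_B = T₀.
T_A = T₀·b/(a+b) = 14600·3590/6430 = 8151 N·m; T_B = 6449 N·m.
τ in each portion: τ_AC = 3.32×10^6 Pa, τ_CB = 2.63×10^6 Pa; maximum is in AC.
τ_max = T_AC·r/J = 8151·0.116/2.84×10^-4 = 3.325×10^6 Pa.

3.32 MPa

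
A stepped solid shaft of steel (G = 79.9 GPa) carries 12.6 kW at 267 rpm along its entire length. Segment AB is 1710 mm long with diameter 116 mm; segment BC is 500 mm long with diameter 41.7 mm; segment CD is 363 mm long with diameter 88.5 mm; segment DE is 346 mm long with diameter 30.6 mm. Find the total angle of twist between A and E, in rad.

ω = 2π·267/60 = 27.96 rad/s, so T = P/ω = 12.6×10³ / 27.96 = 450.6 N·m.
J_AB = π(0.116)⁴/32 = 1.78×10^-5 m⁴; J_BC = π(0.0417)⁴/32 = 2.97×10^-7 m⁴; J_CD = π(0.0885)⁴/32 = 6.02×10^-6 m⁴; J_DE = π(0.0306)⁴/32 = 8.61×10^-8 m⁴.
θ = (T/G)·Σ L_i/J_i = (450.6/79.9×10⁹)·(1.71/1.78×10^-5 + 0.500/2.97×10^-7 + 0.363/6.02×10^-6 + 0.346/8.61×10^-8) = 0.03305 rad.

0.0331 rad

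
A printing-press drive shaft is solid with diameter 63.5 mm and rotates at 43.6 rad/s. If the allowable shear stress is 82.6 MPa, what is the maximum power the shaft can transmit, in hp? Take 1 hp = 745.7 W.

J = πd⁴/32 = π(0.0635)⁴/32 = 1.596×10^-6 m⁴.
T_max = τ_allow·J/r = 8.26×10^7 × 1.596×10^-6 / 0.0318 = 4153 N·m.
ω = 43.6 rad/s, so P_max = T_max·ω = 1.811×10^5 W.

243 hp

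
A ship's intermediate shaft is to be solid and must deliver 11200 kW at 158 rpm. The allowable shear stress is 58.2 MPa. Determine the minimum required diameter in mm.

ω = 2π·158/60 = 16.55 rad/s, so T = P/ω = 11200×10³ / 16.55 = 676900 N·m.
For a solid shaft τ_max = 16T/(πd³), so d = (16T/(π τ_allow))^(1/3) = (16·676900/(π·5.82×10^7))^(1/3) = 0.3898 m.

390 mm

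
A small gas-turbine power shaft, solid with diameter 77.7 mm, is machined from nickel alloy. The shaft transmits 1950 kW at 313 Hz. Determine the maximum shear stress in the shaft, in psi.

ω = 2π·313 = 1967 rad/s, so T = P/ω = 1950×10³ / 1967 = 991.5 N·m.
J = πd⁴/32 = π(0.0777)⁴/32 = 3.578×10^-6 m⁴.
τ_max = T·r/J = 991.5 × 0.0389 / 3.578×10^-6 = 1.077×10^7 Pa.

1560 psi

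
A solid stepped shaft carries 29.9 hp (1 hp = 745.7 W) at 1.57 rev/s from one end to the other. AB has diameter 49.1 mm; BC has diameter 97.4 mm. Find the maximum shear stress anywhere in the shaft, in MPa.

ω = 2π·1.57 = 9.865 rad/s, so T = P/ω = 29.9×745.7 / 9.865 = 2260 N·m.
Under the same torque, τ_max = 16T/(πd³) is largest where d is smallest — segment AB (d = 49.1 mm).
τ_max = 16·2260/(π·(0.0491)³) = 9.725×10^7 Pa.

97.2 MPa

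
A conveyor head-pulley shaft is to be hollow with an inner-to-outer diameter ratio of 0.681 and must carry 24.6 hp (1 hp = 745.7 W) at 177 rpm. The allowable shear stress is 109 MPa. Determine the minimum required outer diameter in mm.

ω = 2π·177/60 = 18.54 rad/s, so T = P/ω = 24.6×745.7 / 18.54 = 989.7 N·m.
For a hollow shaft with d_i/d_o = 0.681: τ_max = 16T/(π d_o³ (1−k⁴)), so d_o = [16T/(π τ_allow (1−k⁴))]^(1/3) = [16·989.7/(π·1.09×10^8·0.7849)]^(1/3) = 0.03891 m.

38.9 mm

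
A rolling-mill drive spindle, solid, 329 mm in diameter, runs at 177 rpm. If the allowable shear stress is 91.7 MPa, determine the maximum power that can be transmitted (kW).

11900 kW

J = πd⁴/32 = π(0.329)⁴/32 = 1.150×10^-3 m⁴.
T_max = τ_allow·J/r = 9.17×10^7 × 1.150×10^-3 / 0.165 = 641200 N·m.
ω = 2π·177/60 = 18.54 rad/s, so P_max = T_max·ω = 1.188×10^7 W.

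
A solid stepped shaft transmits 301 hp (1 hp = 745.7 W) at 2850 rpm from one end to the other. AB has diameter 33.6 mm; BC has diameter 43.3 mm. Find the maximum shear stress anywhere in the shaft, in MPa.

101 MPa

ω = 2π·2850/60 = 298.5 rad/s, so T = P/ω = 301×745.7 / 298.5 = 752.1 N·m.
Under the same torque, τ_max = 16T/(πd³) is largest where d is smallest — segment AB (d = 33.6 mm).
τ_max = 16·752.1/(π·(0.0336)³) = 1.010×10^8 Pa.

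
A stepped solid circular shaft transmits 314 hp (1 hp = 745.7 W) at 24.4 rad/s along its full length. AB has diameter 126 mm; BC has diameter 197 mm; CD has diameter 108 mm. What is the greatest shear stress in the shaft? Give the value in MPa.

38.8 MPa

ω = 24.4 rad/s, so T = P/ω = 314×745.7 / 24.40 = 9596 N·m.
Under the same torque, τ_max = 16T/(πd³) is largest where d is smallest — segment CD (d = 108 mm).
τ_max = 16·9596/(π·(0.108)³) = 3.880×10^7 Pa.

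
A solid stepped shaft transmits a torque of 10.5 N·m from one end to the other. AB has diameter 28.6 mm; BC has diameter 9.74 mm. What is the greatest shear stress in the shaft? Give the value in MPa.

Under the same torque, τ_max = 16T/(πd³) is largest where d is smallest — segment BC (d = 9.74 mm).
τ_max = 16·10.50/(π·(0.00974)³) = 5.787×10^7 Pa.

57.9 MPa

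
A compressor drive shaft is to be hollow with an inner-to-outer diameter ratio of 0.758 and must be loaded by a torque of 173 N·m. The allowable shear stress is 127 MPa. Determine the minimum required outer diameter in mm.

For a hollow shaft with d_i/d_o = 0.758: τ_max = 16T/(π d_o³ (1−k⁴)), so d_o = [16T/(π τ_allow (1−k⁴))]^(1/3) = [16·173.0/(π·1.27×10^8·0.6699)]^(1/3) = 0.02180 m.

21.8 mm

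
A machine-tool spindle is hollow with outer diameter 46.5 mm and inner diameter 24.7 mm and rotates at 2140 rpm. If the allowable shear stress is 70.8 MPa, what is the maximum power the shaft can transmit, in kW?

J = π(d_o⁴ − d_i⁴)/32 = π(0.0465⁴ − 0.0247⁴)/32 = 4.225×10^-7 m⁴.
T_max = τ_allow·J/r = 7.08×10^7 × 4.225×10^-7 / 0.0232 = 1286 N·m.
ω = 2π·2140/60 = 224.1 rad/s, so P_max = T_max·ω = 2.883×10^5 W.

288 kW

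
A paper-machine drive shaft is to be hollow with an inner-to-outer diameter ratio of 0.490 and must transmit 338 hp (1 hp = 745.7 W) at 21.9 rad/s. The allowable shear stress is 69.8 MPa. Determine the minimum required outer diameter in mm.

ω = 21.9 rad/s, so T = P/ω = 338×745.7 / 21.90 = 11510 N·m.
For a hollow shaft with d_i/d_o = 0.490: τ_max = 16T/(π d_o³ (1−k⁴)), so d_o = [16T/(π τ_allow (1−k⁴))]^(1/3) = [16·11510/(π·6.98×10^7·0.9424)]^(1/3) = 0.09623 m.

96.2 mm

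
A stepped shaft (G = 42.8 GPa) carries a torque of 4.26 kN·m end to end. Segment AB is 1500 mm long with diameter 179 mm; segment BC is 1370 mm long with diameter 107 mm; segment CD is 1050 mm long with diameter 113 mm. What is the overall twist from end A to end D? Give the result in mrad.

18.6 mrad

J_AB = π(0.179)⁴/32 = 1.01×10^-4 m⁴; J_BC = π(0.107)⁴/32 = 1.29×10^-5 m⁴; J_CD = π(0.113)⁴/32 = 1.60×10^-5 m⁴.
θ = (T/G)·Σ L_i/J_i = (4260/42.8×10⁹)·(1.50/1.01×10^-4 + 1.37/1.29×10^-5 + 1.05/1.60×10^-5) = 0.01861 rad.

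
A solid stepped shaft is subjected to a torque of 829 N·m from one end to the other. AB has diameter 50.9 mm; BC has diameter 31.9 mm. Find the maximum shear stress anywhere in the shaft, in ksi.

18.9 ksi

Under the same torque, τ_max = 16T/(πd³) is largest where d is smallest — segment BC (d = 31.9 mm).
τ_max = 16·829.0/(π·(0.0319)³) = 1.301×10^8 Pa.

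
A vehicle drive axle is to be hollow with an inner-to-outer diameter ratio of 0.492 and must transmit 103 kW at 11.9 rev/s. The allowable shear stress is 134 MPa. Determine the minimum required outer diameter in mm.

ω = 2π·11.9 = 74.77 rad/s, so T = P/ω = 103×10³ / 74.77 = 1378 N·m.
For a hollow shaft with d_i/d_o = 0.492: τ_max = 16T/(π d_o³ (1−k⁴)), so d_o = [16T/(π τ_allow (1−k⁴))]^(1/3) = [16·1378/(π·1.34×10^8·0.9414)]^(1/3) = 0.03817 m.

38.2 mm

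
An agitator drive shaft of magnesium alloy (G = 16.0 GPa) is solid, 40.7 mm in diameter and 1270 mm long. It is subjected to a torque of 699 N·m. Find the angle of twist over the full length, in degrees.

J = πd⁴/32 = π(0.0407)⁴/32 = 2.694×10^-7 m⁴.
θ = T·L/(G·J) = 699.0 × 1.27 / (16.0×10⁹ × 2.694×10^-7) = 0.2060 rad.

11.8°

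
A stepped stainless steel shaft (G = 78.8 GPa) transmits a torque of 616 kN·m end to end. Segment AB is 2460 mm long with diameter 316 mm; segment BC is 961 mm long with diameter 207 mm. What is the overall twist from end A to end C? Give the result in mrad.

J_AB = π(0.316)⁴/32 = 9.79×10^-4 m⁴; J_BC = π(0.207)⁴/32 = 1.80×10^-4 m⁴.
θ = (T/G)·Σ L_i/J_i = (616000/78.8×10⁹)·(2.46/9.79×10^-4 + 0.961/1.80×10^-4) = 0.06132 rad.

61.3 mrad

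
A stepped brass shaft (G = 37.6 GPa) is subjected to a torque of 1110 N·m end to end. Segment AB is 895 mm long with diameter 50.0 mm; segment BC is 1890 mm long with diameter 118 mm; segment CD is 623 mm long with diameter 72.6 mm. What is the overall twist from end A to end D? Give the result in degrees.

3.02°

J_AB = π(0.0500)⁴/32 = 6.14×10^-7 m⁴; J_BC = π(0.118)⁴/32 = 1.90×10^-5 m⁴; J_CD = π(0.0726)⁴/32 = 2.73×10^-6 m⁴.
θ = (T/G)·Σ L_i/J_i = (1110/37.6×10⁹)·(0.895/6.14×10^-7 + 1.89/1.90×10^-5 + 0.623/2.73×10^-6) = 0.05274 rad.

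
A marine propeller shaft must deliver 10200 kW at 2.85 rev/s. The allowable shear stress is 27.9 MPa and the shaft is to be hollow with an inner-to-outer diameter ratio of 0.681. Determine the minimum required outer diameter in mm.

ω = 2π·2.85 = 17.91 rad/s, so T = P/ω = 10200×10³ / 17.91 = 569600 N·m.
For a hollow shaft with d_i/d_o = 0.681: τ_max = 16T/(π d_o³ (1−k⁴)), so d_o = [16T/(π τ_allow (1−k⁴))]^(1/3) = [16·569600/(π·2.79×10^7·0.7849)]^(1/3) = 0.5098 m.

510 mm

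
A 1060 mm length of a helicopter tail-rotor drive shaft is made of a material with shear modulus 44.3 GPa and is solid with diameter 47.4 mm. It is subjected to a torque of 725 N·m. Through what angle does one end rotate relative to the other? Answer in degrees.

2.01°

J = πd⁴/32 = π(0.0474)⁴/32 = 4.956×10^-7 m⁴.
θ = T·L/(G·J) = 725.0 × 1.06 / (44.3×10⁹ × 4.956×10^-7) = 0.03500 rad.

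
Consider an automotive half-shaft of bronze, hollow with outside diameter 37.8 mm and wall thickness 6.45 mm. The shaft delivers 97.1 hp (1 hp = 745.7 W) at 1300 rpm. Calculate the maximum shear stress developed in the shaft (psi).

8960 psi

ω = 2π·1300/60 = 136.1 rad/s, so T = P/ω = 97.1×745.7 / 136.1 = 531.9 N·m.
J = π(d_o⁴ − d_i⁴)/32 = π(0.0378⁴ − 0.0249⁴)/32 = 1.627×10^-7 m⁴.
τ_max = T·r/J = 531.9 × 0.0189 / 1.627×10^-7 = 6.179×10^7 Pa.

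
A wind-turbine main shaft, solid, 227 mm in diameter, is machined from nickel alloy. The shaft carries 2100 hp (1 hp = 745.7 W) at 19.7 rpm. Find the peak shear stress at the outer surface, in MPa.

331 MPa

ω = 2π·19.7/60 = 2.063 rad/s, so T = P/ω = 2100×745.7 / 2.063 = 759100 N·m.
J = πd⁴/32 = π(0.227)⁴/32 = 2.607×10^-4 m⁴.
τ_max = T·r/J = 759100 × 0.114 / 2.607×10^-4 = 3.305×10^8 Pa.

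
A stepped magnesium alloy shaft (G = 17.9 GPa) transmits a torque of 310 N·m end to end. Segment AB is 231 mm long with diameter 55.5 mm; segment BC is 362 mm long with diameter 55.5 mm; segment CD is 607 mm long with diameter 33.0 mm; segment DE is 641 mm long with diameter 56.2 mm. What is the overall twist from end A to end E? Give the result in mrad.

J_AB = π(0.0555)⁴/32 = 9.31×10^-7 m⁴; J_BC = π(0.0555)⁴/32 = 9.31×10^-7 m⁴; J_CD = π(0.0330)⁴/32 = 1.16×10^-7 m⁴; J_DE = π(0.0562)⁴/32 = 9.79×10^-7 m⁴.
θ = (T/G)·Σ L_i/J_i = (310.0/17.9×10⁹)·(0.231/9.31×10^-7 + 0.362/9.31×10^-7 + 0.607/1.16×10^-7 + 0.641/9.79×10^-7) = 0.1127 rad.

113 mrad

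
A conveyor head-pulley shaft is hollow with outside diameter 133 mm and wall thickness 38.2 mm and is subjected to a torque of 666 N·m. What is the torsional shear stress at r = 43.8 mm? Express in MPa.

J = π(d_o⁴ − d_i⁴)/32 = π(0.133⁴ − 0.0566⁴)/32 = 2.971×10^-5 m⁴.
Shear stress varies linearly with radius: τ = T·r/J = 666.0 × 0.0438 / 2.971×10^-5 = 9.818×10^5 Pa.

0.982 MPa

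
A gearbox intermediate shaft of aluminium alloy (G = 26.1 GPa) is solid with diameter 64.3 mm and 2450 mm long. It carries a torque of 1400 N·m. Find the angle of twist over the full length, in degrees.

J = πd⁴/32 = π(0.0643)⁴/32 = 1.678×10^-6 m⁴.
θ = T·L/(G·J) = 1400 × 2.45 / (26.1×10⁹ × 1.678×10^-6) = 0.07831 rad.

4.49°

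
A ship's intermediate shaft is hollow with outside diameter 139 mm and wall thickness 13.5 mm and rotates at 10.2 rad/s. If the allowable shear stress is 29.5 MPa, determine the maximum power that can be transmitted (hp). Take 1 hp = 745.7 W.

123 hp

J = π(d_o⁴ − d_i⁴)/32 = π(0.139⁴ − 0.112⁴)/32 = 2.120×10^-5 m⁴.
T_max = τ_allow·J/r = 2.95×10^7 × 2.120×10^-5 / 0.0695 = 8999 N·m.
ω = 10.2 rad/s, so P_max = T_max·ω = 9.179×10^4 W.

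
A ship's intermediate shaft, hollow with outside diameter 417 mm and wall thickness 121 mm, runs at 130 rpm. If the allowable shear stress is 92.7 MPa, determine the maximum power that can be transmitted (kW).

J = π(d_o⁴ − d_i⁴)/32 = π(0.417⁴ − 0.175⁴)/32 = 2.876×10^-3 m⁴.
T_max = τ_allow·J/r = 9.27×10^7 × 2.876×10^-3 / 0.208 = 1.279e6 N·m.
ω = 2π·130/60 = 13.61 rad/s, so P_max = T_max·ω = 1.741×10^7 W.

17400 kW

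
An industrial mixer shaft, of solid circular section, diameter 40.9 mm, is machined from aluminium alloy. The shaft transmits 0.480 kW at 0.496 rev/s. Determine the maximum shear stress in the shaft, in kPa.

11500 kPa

ω = 2π·0.496 = 3.116 rad/s, so T = P/ω = 0.480×10³ / 3.116 = 154.0 N·m.
J = πd⁴/32 = π(0.0409)⁴/32 = 2.747×10^-7 m⁴.
τ_max = T·r/J = 154.0 × 0.0204 / 2.747×10^-7 = 1.147×10^7 Pa.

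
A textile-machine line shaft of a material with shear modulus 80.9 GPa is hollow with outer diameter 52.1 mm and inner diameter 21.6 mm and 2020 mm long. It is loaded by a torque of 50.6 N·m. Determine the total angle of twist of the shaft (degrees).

0.103°

J = π(d_o⁴ − d_i⁴)/32 = π(0.0521⁴ − 0.0216⁴)/32 = 7.020×10^-7 m⁴.
θ = T·L/(G·J) = 50.60 × 2.02 / (80.9×10⁹ × 7.020×10^-7) = 1.800×10^-3 rad.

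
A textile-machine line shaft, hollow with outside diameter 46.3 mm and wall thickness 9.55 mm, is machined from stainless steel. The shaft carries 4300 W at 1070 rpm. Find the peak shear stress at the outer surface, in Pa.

2.24e6 Pa

ω = 2π·1070/60 = 112.1 rad/s, so T = P/ω = 4300 / 112.1 = 38.38 N·m.
J = π(d_o⁴ − d_i⁴)/32 = π(0.0463⁴ − 0.0272⁴)/32 = 3.974×10^-7 m⁴.
τ_max = T·r/J = 38.38 × 0.0231 / 3.974×10^-7 = 2.235×10^6 Pa.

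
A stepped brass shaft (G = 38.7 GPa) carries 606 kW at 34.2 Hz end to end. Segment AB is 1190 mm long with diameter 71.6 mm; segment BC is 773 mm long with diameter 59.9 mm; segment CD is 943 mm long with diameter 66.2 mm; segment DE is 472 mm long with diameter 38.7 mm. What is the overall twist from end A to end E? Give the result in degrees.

ω = 2π·34.2 = 214.9 rad/s, so T = P/ω = 606×10³ / 214.9 = 2820 N·m.
J_AB = π(0.0716)⁴/32 = 2.58×10^-6 m⁴; J_BC = π(0.0599)⁴/32 = 1.26×10^-6 m⁴; J_CD = π(0.0662)⁴/32 = 1.89×10^-6 m⁴; J_DE = π(0.0387)⁴/32 = 2.20×10^-7 m⁴.
θ = (T/G)·Σ L_i/J_i = (2820/38.7×10⁹)·(1.19/2.58×10^-6 + 0.773/1.26×10^-6 + 0.943/1.89×10^-6 + 0.472/2.20×10^-7) = 0.2708 rad.

15.5°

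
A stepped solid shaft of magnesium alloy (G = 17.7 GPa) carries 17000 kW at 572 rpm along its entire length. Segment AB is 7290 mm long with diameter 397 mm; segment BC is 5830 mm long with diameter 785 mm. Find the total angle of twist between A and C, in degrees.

ω = 2π·572/60 = 59.90 rad/s, so T = P/ω = 17000×10³ / 59.90 = 283800 N·m.
J_AB = π(0.397)⁴/32 = 2.44×10^-3 m⁴; J_BC = π(0.785)⁴/32 = 0.0373 m⁴.
θ = (T/G)·Σ L_i/J_i = (283800/17.7×10⁹)·(7.29/2.44×10^-3 + 5.83/0.0373) = 0.05044 rad.

2.89°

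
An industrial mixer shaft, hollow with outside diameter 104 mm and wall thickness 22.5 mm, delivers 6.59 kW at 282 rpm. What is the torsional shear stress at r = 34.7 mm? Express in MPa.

ω = 2π·282/60 = 29.53 rad/s, so T = P/ω = 6.59×10³ / 29.53 = 223.2 N·m.
J = π(d_o⁴ − d_i⁴)/32 = π(0.104⁴ − 0.0590⁴)/32 = 1.030×10^-5 m⁴.
Shear stress varies linearly with radius: τ = T·r/J = 223.2 × 0.0347 / 1.030×10^-5 = 7.521×10^5 Pa.

0.752 MPa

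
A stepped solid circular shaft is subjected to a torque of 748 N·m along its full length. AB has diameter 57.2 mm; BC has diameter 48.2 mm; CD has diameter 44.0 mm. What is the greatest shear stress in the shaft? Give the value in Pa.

4.47e7 Pa

Under the same torque, τ_max = 16T/(πd³) is largest where d is smallest — segment CD (d = 44.0 mm).
τ_max = 16·748.0/(π·(0.0440)³) = 4.472×10^7 Pa.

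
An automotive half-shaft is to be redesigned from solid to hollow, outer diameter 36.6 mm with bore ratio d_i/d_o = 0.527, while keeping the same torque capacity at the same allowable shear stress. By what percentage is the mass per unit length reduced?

Equal τ_max and T ⇒ the solid shaft needs d_s³ = d_o³(1−k⁴), so d_s = 36.6·(1−0.527⁴)^(1/3) = 35.63 mm.
Area ratio A_h/A_s = d_o²(1−k²)/d_s² = (1−k²)/(1−k⁴)^(2/3) = 0.7620.
Mass saving = 1 − 0.7620 = 23.8 %.

23.8 %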